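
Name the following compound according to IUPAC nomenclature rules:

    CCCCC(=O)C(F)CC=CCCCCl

12-chloro-6-fluorododec-8-en-5-one

The longest chain bearing the carbonyl and the multiple bond is 12 carbons long (dodecane).
A ketone (C=O on an internal carbon) is the principal characteristic group, giving the suffix -one.
A C=C double bond in the chain gives the infix -ene-.
Number the chain so that numbering from this end puts the carbonyl group at C-5 rather than C-8.
This places the carbonyl at C-5; the double bond between C-8 and C-9; a chloro group at C-12; a fluoro group at C-6.
Prefixes are listed alphabetically: chloro, fluoro.
The name is 12-chloro-6-fluorododec-8-en-5-one.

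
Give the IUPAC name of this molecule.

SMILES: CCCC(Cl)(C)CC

The longest continuous carbon chain has 6 atoms, so the parent hydride is hexane.
Choose the numbering such that the substituent locant set {3,3} is lower than {4,4} at the first point of difference.
With this numbering: a chloro group at C-3; a methyl group at C-3.
Prefixes are listed alphabetically: chloro, methyl.
Putting it together: 3-chloro-3-methylhexane.

3-chloro-3-methylhexane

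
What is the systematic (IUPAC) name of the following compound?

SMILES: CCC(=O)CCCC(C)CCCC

7-methylundecan-3-one

Counting along the main chain through the carbonyl gives 11 carbons: the parent is undecane.
The principal characteristic group is a ketone (C=O on an internal carbon), named with the suffix -one.
Choose the numbering such that numbering from this end puts the carbonyl group at C-3 rather than C-9.
This places the carbonyl at C-3; a methyl group at C-7.
Putting it together: 7-methylundecan-3-one.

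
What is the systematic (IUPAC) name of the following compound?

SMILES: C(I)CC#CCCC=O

The longest chain bearing the –CHO group and the multiple bond is 7 carbons long (heptane).
The highest-priority functional group is an aldehyde (terminal –CHO), so the name ends in -al.
A C≡C triple bond in the chain gives the infix -yne-.
Choose the numbering such that the aldehyde carbon is C-1 by definition.
This places the triple bond between C-4 and C-5; an iodo group at C-7.
The name is 7-iodohept-4-ynal.

7-iodohept-4-ynal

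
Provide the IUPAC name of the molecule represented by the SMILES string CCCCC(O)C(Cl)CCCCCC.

The longest chain bearing the –OH group is 12 carbons long (dodecane).
An alcohol (–OH) is the principal characteristic group, giving the suffix -ol.
The numbering direction is chosen so that numbering from this end puts the hydroxyl group at C-5 rather than C-8.
With this numbering: the hydroxyl at C-5; a chloro group at C-6.
Assembling the pieces gives 6-chlorododecan-5-ol.

6-chlorododecan-5-ol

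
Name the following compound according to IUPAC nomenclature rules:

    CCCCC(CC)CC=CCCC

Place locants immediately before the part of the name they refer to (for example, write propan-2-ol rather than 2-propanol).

7-ethylundec-4-ene

The longest carbon chain that includes the multiple bond has 11 carbons, so the parent hydride is undecane.
The chain contains a C=C double bond, so the unsaturation ending is -ene.
The numbering direction is chosen so that numbering from this end puts the double bond at C-4 rather than C-7.
With this numbering: the double bond between C-4 and C-5; an ethyl group at C-7.
Putting it together: 7-ethylundec-4-ene.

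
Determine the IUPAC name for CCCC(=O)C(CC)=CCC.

5-ethyloct-5-en-4-one

Counting along the main chain through the carbonyl and the multiple bond gives 8 carbons: the parent is octane.
The highest-priority functional group is a ketone (C=O on an internal carbon), so the name ends in -one.
A C=C double bond in the chain gives the infix -ene-.
Number the chain so that numbering from this end puts the carbonyl group at C-4 rather than C-5.
This places the carbonyl at C-4; the double bond between C-5 and C-6; an ethyl group at C-5.
The name is 5-ethyloct-5-en-4-one.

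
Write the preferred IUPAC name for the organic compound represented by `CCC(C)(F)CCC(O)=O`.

4-fluoro-4-methylhexanoic acid

The longest carbon chain that includes the –COOH group has 6 carbons, so the parent hydride is hexane.
The principal characteristic group is a carboxylic acid (terminal –COOH), named with the suffix -oic acid.
Choose the numbering such that the carboxylic acid carbon is C-1 by definition.
This places a fluoro group at C-4; a methyl group at C-4.
Prefixes are listed alphabetically: fluoro, methyl.
Putting it together: 4-fluoro-4-methylhexanoic acid.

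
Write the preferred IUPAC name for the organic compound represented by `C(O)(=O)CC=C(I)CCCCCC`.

Counting along the main chain through the –COOH group and the multiple bond gives 10 carbons: the parent is decane.
The highest-priority functional group is a carboxylic acid (terminal –COOH), so the name ends in -oic acid.
A C=C double bond in the chain gives the infix -ene-.
Number the chain so that the carboxylic acid carbon is C-1 by definition.
This places the double bond between C-3 and C-4; an iodo group at C-4.
Assembling the pieces gives 4-iododec-3-enoic acid.

4-iododec-3-enoic acid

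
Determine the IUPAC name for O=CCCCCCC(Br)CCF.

The longest carbon chain that includes the –CHO group has 9 carbons, so the parent hydride is nonane.
An aldehyde (terminal –CHO) is the principal characteristic group, giving the suffix -al.
The numbering direction is chosen so that the aldehyde carbon is C-1 by definition.
That gives a bromo group at C-7; a fluoro group at C-9.
The substituents are ordered alphabetically, ignoring any di-/tri- multipliers.
The name is 7-bromo-9-fluorononanal.

7-bromo-9-fluorononanal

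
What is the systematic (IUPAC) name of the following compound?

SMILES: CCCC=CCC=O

hept-3-enal

Counting along the main chain through the –CHO group and the multiple bond gives 7 carbons: the parent is heptane.
An aldehyde (terminal –CHO) is the principal characteristic group, giving the suffix -al.
A C=C double bond in the chain gives the infix -ene-.
Number the chain so that the aldehyde carbon is C-1 by definition.
This places the double bond between C-3 and C-4.
Putting it together: hept-3-enal.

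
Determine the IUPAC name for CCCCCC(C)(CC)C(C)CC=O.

The longest carbon chain that includes the –CHO group has 9 carbons, so the parent hydride is nonane.
An aldehyde (terminal –CHO) is the principal characteristic group, giving the suffix -al.
The numbering direction is chosen so that the aldehyde carbon is C-1 by definition.
That gives an ethyl group at C-4; methyl groups at C-3 and C-4.
Prefixes are listed alphabetically: ethyl, methyl.
The name is 4-ethyl-3,4-dimethylnonanal.

4-ethyl-3,4-dimethylnonanal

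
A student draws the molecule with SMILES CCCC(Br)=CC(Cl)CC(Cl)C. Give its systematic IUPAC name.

The longest carbon chain that includes the multiple bond has 9 carbons, so the parent hydride is nonane.
A C=C double bond in the chain gives the infix -ene-.
Choose the numbering such that numbering from this end puts the double bond at C-4 rather than C-5.
This places the double bond between C-4 and C-5; a bromo group at C-4; chloro groups at C-6 and C-8.
Substituent prefixes are cited in alphabetical order (multiplying prefixes like di-/tri- are ignored for ordering).
The name is 4-bromo-6,8-dichloronon-4-ene.

4-bromo-6,8-dichloronon-4-ene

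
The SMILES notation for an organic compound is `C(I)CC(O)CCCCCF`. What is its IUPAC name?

8-fluoro-1-iodooctan-3-ol

The longest chain bearing the –OH group is 8 carbons long (octane).
An alcohol (–OH) is the principal characteristic group, giving the suffix -ol.
The numbering direction is chosen so that numbering from this end puts the hydroxyl group at C-3 rather than C-6.
That gives the hydroxyl at C-3; a fluoro group at C-8; an iodo group at C-1.
Substituent prefixes are cited in alphabetical order (multiplying prefixes like di-/tri- are ignored for ordering).
The name is 8-fluoro-1-iodooctan-3-ol.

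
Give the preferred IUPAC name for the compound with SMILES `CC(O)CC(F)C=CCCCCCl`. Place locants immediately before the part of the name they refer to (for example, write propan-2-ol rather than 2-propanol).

10-chloro-4-fluorodec-5-en-2-ol

The longest chain bearing the –OH group and the multiple bond is 10 carbons long (decane).
An alcohol (–OH) is the principal characteristic group, giving the suffix -ol.
There is one C=C double bond, indicated by the ending -ene.
Number the chain so that numbering from this end puts the hydroxyl group at C-2 rather than C-9.
This places the hydroxyl at C-2; the double bond between C-5 and C-6; a chloro group at C-10; a fluoro group at C-4.
Prefixes are listed alphabetically: chloro, fluoro.
Putting it together: 10-chloro-4-fluorodec-5-en-2-ol.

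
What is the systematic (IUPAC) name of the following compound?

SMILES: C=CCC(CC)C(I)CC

4-ethyl-5-iodohept-1-ene

The longest carbon chain that includes the multiple bond has 7 carbons, so the parent hydride is heptane.
A C=C double bond in the chain gives the infix -ene-.
The numbering direction is chosen so that numbering from this end puts the double bond at C-1 rather than C-6.
That gives the double bond between C-1 and C-2; an ethyl group at C-4; an iodo group at C-5.
The substituents are ordered alphabetically, ignoring any di-/tri- multipliers.
The name is 4-ethyl-5-iodohept-1-ene.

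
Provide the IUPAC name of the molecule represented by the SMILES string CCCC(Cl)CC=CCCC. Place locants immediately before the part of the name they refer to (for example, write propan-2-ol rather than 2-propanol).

Counting along the main chain through the multiple bond gives 10 carbons: the parent is decane.
The chain contains a C=C double bond, so the unsaturation ending is -ene.
The numbering direction is chosen so that numbering from this end puts the double bond at C-4 rather than C-6.
That gives the double bond between C-4 and C-5; a chloro group at C-7.
Putting it together: 7-chlorodec-4-ene.

7-chlorodec-4-ene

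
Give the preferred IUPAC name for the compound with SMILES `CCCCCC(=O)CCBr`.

1-bromooctan-3-one

Counting along the main chain through the carbonyl gives 8 carbons: the parent is octane.
A ketone (C=O on an internal carbon) is the principal characteristic group, giving the suffix -one.
Choose the numbering such that numbering from this end puts the carbonyl group at C-3 rather than C-6.
With this numbering: the carbonyl at C-3; a bromo group at C-1.
Putting it together: 1-bromooctan-3-one.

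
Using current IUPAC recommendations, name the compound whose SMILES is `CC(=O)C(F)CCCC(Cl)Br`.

The longest carbon chain that includes the carbonyl has 7 carbons, so the parent hydride is heptane.
The principal characteristic group is a ketone (C=O on an internal carbon), named with the suffix -one.
Choose the numbering such that numbering from this end puts the carbonyl group at C-2 rather than C-6.
That gives the carbonyl at C-2; a bromo group at C-7; a chloro group at C-7; a fluoro group at C-3.
Prefixes are listed alphabetically: bromo, chloro, fluoro.
Putting it together: 7-bromo-7-chloro-3-fluoroheptan-2-one.

7-bromo-7-chloro-3-fluoroheptan-2-one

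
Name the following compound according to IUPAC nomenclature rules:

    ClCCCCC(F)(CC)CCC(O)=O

8-chloro-4-ethyl-4-fluorooctanoic acid

Counting along the main chain through the –COOH group gives 8 carbons: the parent is octane.
The highest-priority functional group is a carboxylic acid (terminal –COOH), so the name ends in -oic acid.
Choose the numbering such that the carboxylic acid carbon is C-1 by definition.
With this numbering: a chloro group at C-8; an ethyl group at C-4; a fluoro group at C-4.
Prefixes are listed alphabetically: chloro, ethyl, fluoro.
Assembling the pieces gives 8-chloro-4-ethyl-4-fluorooctanoic acid.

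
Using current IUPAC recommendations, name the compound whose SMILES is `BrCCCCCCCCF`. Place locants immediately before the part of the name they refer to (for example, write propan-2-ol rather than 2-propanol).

The parent chain contains 8 carbons (octane).
The numbering direction is chosen so that the locant sets are identical either way, so the alphabetically earlier bromo substituent takes the lower locant (1 rather than 8).
That gives a bromo group at C-1; a fluoro group at C-8.
Prefixes are listed alphabetically: bromo, fluoro.
Assembling the pieces gives 1-bromo-8-fluorooctane.

1-bromo-8-fluorooctane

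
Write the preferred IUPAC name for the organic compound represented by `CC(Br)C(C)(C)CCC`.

The longest carbon chain is 6 atoms: the parent is hexane.
Number the chain so that the substituent locant set {2,3,3} is lower than {4,4,5} at the first point of difference.
This places a bromo group at C-2; two methyl groups at C-3.
Substituent prefixes are cited in alphabetical order (multiplying prefixes like di-/tri- are ignored for ordering).
The name is 2-bromo-3,3-dimethylhexane.

2-bromo-3,3-dimethylhexane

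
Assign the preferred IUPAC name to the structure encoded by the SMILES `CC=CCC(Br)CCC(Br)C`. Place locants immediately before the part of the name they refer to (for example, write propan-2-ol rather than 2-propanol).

5,8-dibromonon-2-ene

The longest chain bearing the multiple bond is 9 carbons long (nonane).
A C=C double bond in the chain gives the infix -ene-.
The numbering direction is chosen so that numbering from this end puts the double bond at C-2 rather than C-7.
That gives the double bond between C-2 and C-3; bromo groups at C-5 and C-8.
The name is 5,8-dibromonon-2-ene.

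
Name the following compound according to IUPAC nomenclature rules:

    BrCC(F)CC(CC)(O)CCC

1-bromo-4-ethyl-2-fluoroheptan-4-ol

The longest chain bearing the –OH group is 7 carbons long (heptane).
The highest-priority functional group is an alcohol (–OH), so the name ends in -ol.
Number the chain so that the substituent locant set {1,2,4} is lower than {4,6,7} at the first point of difference.
With this numbering: the hydroxyl at C-4; a bromo group at C-1; an ethyl group at C-4; a fluoro group at C-2.
The substituents are ordered alphabetically, ignoring any di-/tri- multipliers.
Assembling the pieces gives 1-bromo-4-ethyl-2-fluoroheptan-4-ol.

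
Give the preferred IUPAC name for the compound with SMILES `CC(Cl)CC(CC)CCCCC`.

The longest carbon chain is 9 atoms: the parent is nonane.
The numbering direction is chosen so that the substituent locant set {2,4} is lower than {6,8} at the first point of difference.
This places a chloro group at C-2; an ethyl group at C-4.
The substituents are ordered alphabetically, ignoring any di-/tri- multipliers.
Putting it together: 2-chloro-4-ethylnonane.

2-chloro-4-ethylnonane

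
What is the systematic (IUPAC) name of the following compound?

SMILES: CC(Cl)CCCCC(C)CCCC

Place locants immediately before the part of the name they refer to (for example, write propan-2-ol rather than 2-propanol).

2-chloro-7-methylundecane

The parent chain contains 11 carbons (undecane).
The numbering direction is chosen so that the substituent locant set {2,7} is lower than {5,10} at the first point of difference.
This places a chloro group at C-2; a methyl group at C-7.
Prefixes are listed alphabetically: chloro, methyl.
The name is 2-chloro-7-methylundecane.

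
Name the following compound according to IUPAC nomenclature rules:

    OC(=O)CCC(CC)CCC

The longest carbon chain that includes the –COOH group has 7 carbons, so the parent hydride is heptane.
The principal characteristic group is a carboxylic acid (terminal –COOH), named with the suffix -oic acid.
The numbering direction is chosen so that the carboxylic acid carbon is C-1 by definition.
With this numbering: an ethyl group at C-4.
Putting it together: 4-ethylheptanoic acid.

4-ethylheptanoic acid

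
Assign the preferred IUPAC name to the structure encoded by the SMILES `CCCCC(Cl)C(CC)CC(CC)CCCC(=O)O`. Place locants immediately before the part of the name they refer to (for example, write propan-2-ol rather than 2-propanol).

The longest chain bearing the –COOH group is 12 carbons long (dodecane).
The highest-priority functional group is a carboxylic acid (terminal –COOH), so the name ends in -oic acid.
Number the chain so that the carboxylic acid carbon is C-1 by definition.
That gives a chloro group at C-8; ethyl groups at C-5 and C-7.
Substituent prefixes are cited in alphabetical order (multiplying prefixes like di-/tri- are ignored for ordering).
Assembling the pieces gives 8-chloro-5,7-diethyldodecanoic acid.

8-chloro-5,7-diethyldodecanoic acid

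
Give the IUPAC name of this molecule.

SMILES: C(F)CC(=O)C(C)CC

1-fluoro-4-methylhexan-3-one

The longest chain bearing the carbonyl is 6 carbons long (hexane).
A ketone (C=O on an internal carbon) is the principal characteristic group, giving the suffix -one.
Choose the numbering such that numbering from this end puts the carbonyl group at C-3 rather than C-4.
That gives the carbonyl at C-3; a fluoro group at C-1; a methyl group at C-4.
The substituents are ordered alphabetically, ignoring any di-/tri- multipliers.
The name is 1-fluoro-4-methylhexan-3-one.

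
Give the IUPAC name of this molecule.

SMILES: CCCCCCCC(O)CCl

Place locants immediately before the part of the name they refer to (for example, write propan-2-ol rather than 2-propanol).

1-chlorononan-2-ol

The longest carbon chain that includes the –OH group has 9 carbons, so the parent hydride is nonane.
An alcohol (–OH) is the principal characteristic group, giving the suffix -ol.
Choose the numbering such that numbering from this end puts the hydroxyl group at C-2 rather than C-8.
This places the hydroxyl at C-2; a chloro group at C-1.
Putting it together: 1-chlorononan-2-ol.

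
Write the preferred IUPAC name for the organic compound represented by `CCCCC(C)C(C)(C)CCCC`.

The longest carbon chain is 10 atoms: the parent is decane.
The numbering direction is chosen so that the substituent locant set {5,5,6} is lower than {5,6,6} at the first point of difference.
That gives methyl groups at C-5 (×2) and C-6.
Putting it together: 5,5,6-trimethyldecane.

5,5,6-trimethyldecane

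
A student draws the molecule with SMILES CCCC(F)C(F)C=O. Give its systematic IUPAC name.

The longest chain bearing the –CHO group is 6 carbons long (hexane).
The highest-priority functional group is an aldehyde (terminal –CHO), so the name ends in -al.
Choose the numbering such that the aldehyde carbon is C-1 by definition.
That gives fluoro groups at C-2 and C-3.
The name is 2,3-difluorohexanal.

2,3-difluorohexanal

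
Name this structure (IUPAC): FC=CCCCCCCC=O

Counting along the main chain through the –CHO group and the multiple bond gives 9 carbons: the parent is nonane.
The highest-priority functional group is an aldehyde (terminal –CHO), so the name ends in -al.
There is one C=C double bond, indicated by the ending -ene.
The numbering direction is chosen so that the aldehyde carbon is C-1 by definition.
With this numbering: the double bond between C-8 and C-9; a fluoro group at C-9.
The name is 9-fluoronon-8-enal.

9-fluoronon-8-enal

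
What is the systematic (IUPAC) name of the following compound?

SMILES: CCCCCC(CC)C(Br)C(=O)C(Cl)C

The longest carbon chain that includes the carbonyl has 10 carbons, so the parent hydride is decane.
The principal characteristic group is a ketone (C=O on an internal carbon), named with the suffix -one.
The numbering direction is chosen so that numbering from this end puts the carbonyl group at C-3 rather than C-8.
That gives the carbonyl at C-3; a bromo group at C-4; a chloro group at C-2; an ethyl group at C-5.
Substituent prefixes are cited in alphabetical order (multiplying prefixes like di-/tri- are ignored for ordering).
The name is 4-bromo-2-chloro-5-ethyldecan-3-one.

4-bromo-2-chloro-5-ethyldecan-3-one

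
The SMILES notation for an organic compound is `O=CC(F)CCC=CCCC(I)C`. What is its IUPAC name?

Counting along the main chain through the –CHO group and the multiple bond gives 10 carbons: the parent is decane.
The principal characteristic group is an aldehyde (terminal –CHO), named with the suffix -al.
A C=C double bond in the chain gives the infix -ene-.
Choose the numbering such that the aldehyde carbon is C-1 by definition.
That gives the double bond between C-5 and C-6; a fluoro group at C-2; an iodo group at C-9.
The substituents are ordered alphabetically, ignoring any di-/tri- multipliers.
The name is 2-fluoro-9-iododec-5-enal.

2-fluoro-9-iododec-5-enal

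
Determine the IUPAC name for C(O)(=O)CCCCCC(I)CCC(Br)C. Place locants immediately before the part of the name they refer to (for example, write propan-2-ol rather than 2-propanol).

10-bromo-7-iodoundecanoic acid

Counting along the main chain through the –COOH group gives 11 carbons: the parent is undecane.
The highest-priority functional group is a carboxylic acid (terminal –COOH), so the name ends in -oic acid.
Number the chain so that the carboxylic acid carbon is C-1 by definition.
This places a bromo group at C-10; an iodo group at C-7.
Substituent prefixes are cited in alphabetical order (multiplying prefixes like di-/tri- are ignored for ordering).
The name is 10-bromo-7-iodoundecanoic acid.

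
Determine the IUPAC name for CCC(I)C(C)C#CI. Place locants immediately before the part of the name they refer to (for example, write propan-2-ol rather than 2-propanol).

The longest carbon chain that includes the multiple bond has 6 carbons, so the parent hydride is hexane.
The chain contains a C≡C triple bond, so the unsaturation ending is -yne.
Choose the numbering such that numbering from this end puts the triple bond at C-1 rather than C-5.
With this numbering: the triple bond between C-1 and C-2; iodo groups at C-1 and C-4; a methyl group at C-3.
The substituents are ordered alphabetically, ignoring any di-/tri- multipliers.
The name is 1,4-diiodo-3-methylhex-1-yne.

1,4-diiodo-3-methylhex-1-yne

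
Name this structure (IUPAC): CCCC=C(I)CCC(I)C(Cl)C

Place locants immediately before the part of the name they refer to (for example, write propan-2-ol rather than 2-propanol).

The longest chain bearing the multiple bond is 10 carbons long (decane).
The chain contains a C=C double bond, so the unsaturation ending is -ene.
Number the chain so that numbering from this end puts the double bond at C-4 rather than C-6.
With this numbering: the double bond between C-4 and C-5; a chloro group at C-9; iodo groups at C-5 and C-8.
The substituents are ordered alphabetically, ignoring any di-/tri- multipliers.
Putting it together: 9-chloro-5,8-diiododec-4-ene.

9-chloro-5,8-diiododec-4-ene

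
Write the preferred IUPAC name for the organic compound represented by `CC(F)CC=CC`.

5-fluorohex-2-ene

The longest chain bearing the multiple bond is 6 carbons long (hexane).
A C=C double bond in the chain gives the infix -ene-.
Number the chain so that numbering from this end puts the double bond at C-2 rather than C-4.
With this numbering: the double bond between C-2 and C-3; a fluoro group at C-5.
The name is 5-fluorohex-2-ene.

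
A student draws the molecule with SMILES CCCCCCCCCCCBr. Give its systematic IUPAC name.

1-bromoundecane

The longest carbon chain is 11 atoms: the parent is undecane.
Number the chain so that the substituent locant set {1} is lower than {11} at the first point of difference.
With this numbering: a bromo group at C-1.
The name is 1-bromoundecane.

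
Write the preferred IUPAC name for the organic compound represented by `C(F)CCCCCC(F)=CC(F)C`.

Counting along the main chain through the multiple bond gives 10 carbons: the parent is decane.
A C=C double bond in the chain gives the infix -ene-.
Number the chain so that numbering from this end puts the double bond at C-3 rather than C-7.
That gives the double bond between C-3 and C-4; fluoro groups at C-2 and C-4 and C-10.
Assembling the pieces gives 2,4,10-trifluorodec-3-ene.

2,4,10-trifluorodec-3-ene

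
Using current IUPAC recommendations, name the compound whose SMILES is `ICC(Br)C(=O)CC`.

2-bromo-1-iodopentan-3-one

Counting along the main chain through the carbonyl gives 5 carbons: the parent is pentane.
The highest-priority functional group is a ketone (C=O on an internal carbon), so the name ends in -one.
Choose the numbering such that the substituent locant set {1,2} is lower than {4,5} at the first point of difference.
This places the carbonyl at C-3; a bromo group at C-2; an iodo group at C-1.
Substituent prefixes are cited in alphabetical order (multiplying prefixes like di-/tri- are ignored for ordering).
The name is 2-bromo-1-iodopentan-3-one.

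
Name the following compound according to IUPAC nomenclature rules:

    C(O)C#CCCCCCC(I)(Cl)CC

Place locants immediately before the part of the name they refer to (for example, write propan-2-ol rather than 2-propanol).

9-chloro-9-iodoundec-2-yn-1-ol

Counting along the main chain through the –OH group and the multiple bond gives 11 carbons: the parent is undecane.
The principal characteristic group is an alcohol (–OH), named with the suffix -ol.
A C≡C triple bond in the chain gives the infix -yne-.
Choose the numbering such that numbering from this end puts the hydroxyl group at C-1 rather than C-11.
With this numbering: the hydroxyl at C-1; the triple bond between C-2 and C-3; a chloro group at C-9; an iodo group at C-9.
The substituents are ordered alphabetically, ignoring any di-/tri- multipliers.
The name is 9-chloro-9-iodoundec-2-yn-1-ol.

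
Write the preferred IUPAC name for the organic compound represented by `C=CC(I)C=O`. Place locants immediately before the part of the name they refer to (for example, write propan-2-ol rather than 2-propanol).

2-iodobut-3-enal

Counting along the main chain through the –CHO group and the multiple bond gives 4 carbons: the parent is butane.
The highest-priority functional group is an aldehyde (terminal –CHO), so the name ends in -al.
The chain contains a C=C double bond, so the unsaturation ending is -ene.
Choose the numbering such that the aldehyde carbon is C-1 by definition.
This places the double bond between C-3 and C-4; an iodo group at C-2.
The name is 2-iodobut-3-enal.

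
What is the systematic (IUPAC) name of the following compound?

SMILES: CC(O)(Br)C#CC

Counting along the main chain through the –OH group and the multiple bond gives 5 carbons: the parent is pentane.
The highest-priority functional group is an alcohol (–OH), so the name ends in -ol.
A C≡C triple bond in the chain gives the infix -yne-.
Choose the numbering such that numbering from this end puts the hydroxyl group at C-2 rather than C-4.
With this numbering: the hydroxyl at C-2; the triple bond between C-3 and C-4; a bromo group at C-2.
Putting it together: 2-bromopent-3-yn-2-ol.

2-bromopent-3-yn-2-ol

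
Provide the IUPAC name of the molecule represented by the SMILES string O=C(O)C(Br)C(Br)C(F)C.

The longest carbon chain that includes the –COOH group has 5 carbons, so the parent hydride is pentane.
The highest-priority functional group is a carboxylic acid (terminal –COOH), so the name ends in -oic acid.
The numbering direction is chosen so that the carboxylic acid carbon is C-1 by definition.
With this numbering: bromo groups at C-2 and C-3; a fluoro group at C-4.
Substituent prefixes are cited in alphabetical order (multiplying prefixes like di-/tri- are ignored for ordering).
Assembling the pieces gives 2,3-dibromo-4-fluoropentanoic acid.

2,3-dibromo-4-fluoropentanoic acid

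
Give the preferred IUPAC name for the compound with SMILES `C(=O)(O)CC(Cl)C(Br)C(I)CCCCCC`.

The longest carbon chain that includes the –COOH group has 11 carbons, so the parent hydride is undecane.
The principal characteristic group is a carboxylic acid (terminal –COOH), named with the suffix -oic acid.
Choose the numbering such that the carboxylic acid carbon is C-1 by definition.
This places a bromo group at C-4; a chloro group at C-3; an iodo group at C-5.
Substituent prefixes are cited in alphabetical order (multiplying prefixes like di-/tri- are ignored for ordering).
Putting it together: 4-bromo-3-chloro-5-iodoundecanoic acid.

4-bromo-3-chloro-5-iodoundecanoic acid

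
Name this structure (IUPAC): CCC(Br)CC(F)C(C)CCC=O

The longest carbon chain that includes the –CHO group has 9 carbons, so the parent hydride is nonane.
An aldehyde (terminal –CHO) is the principal characteristic group, giving the suffix -al.
Choose the numbering such that the aldehyde carbon is C-1 by definition.
This places a bromo group at C-7; a fluoro group at C-5; a methyl group at C-4.
Substituent prefixes are cited in alphabetical order (multiplying prefixes like di-/tri- are ignored for ordering).
Assembling the pieces gives 7-bromo-5-fluoro-4-methylnonanal.

7-bromo-5-fluoro-4-methylnonanal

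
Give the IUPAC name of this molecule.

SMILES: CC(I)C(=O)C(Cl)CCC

4-chloro-2-iodoheptan-3-one

Counting along the main chain through the carbonyl gives 7 carbons: the parent is heptane.
The principal characteristic group is a ketone (C=O on an internal carbon), named with the suffix -one.
The numbering direction is chosen so that numbering from this end puts the carbonyl group at C-3 rather than C-5.
With this numbering: the carbonyl at C-3; a chloro group at C-4; an iodo group at C-2.
Prefixes are listed alphabetically: chloro, iodo.
The name is 4-chloro-2-iodoheptan-3-one.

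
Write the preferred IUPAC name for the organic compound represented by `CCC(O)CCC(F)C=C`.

Counting along the main chain through the –OH group and the multiple bond gives 8 carbons: the parent is octane.
The highest-priority functional group is an alcohol (–OH), so the name ends in -ol.
The chain contains a C=C double bond, so the unsaturation ending is -ene.
Number the chain so that numbering from this end puts the hydroxyl group at C-3 rather than C-6.
With this numbering: the hydroxyl at C-3; the double bond between C-7 and C-8; a fluoro group at C-6.
The name is 6-fluorooct-7-en-3-ol.

6-fluorooct-7-en-3-ol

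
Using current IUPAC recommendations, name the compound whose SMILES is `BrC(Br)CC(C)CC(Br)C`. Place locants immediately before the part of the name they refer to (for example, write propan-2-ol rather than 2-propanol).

1,1,5-tribromo-3-methylhexane

The longest continuous carbon chain has 6 atoms, so the parent hydride is hexane.
Number the chain so that the substituent locant set {1,1,3,5} is lower than {2,4,6,6} at the first point of difference.
With this numbering: bromo groups at C-1 (×2) and C-5; a methyl group at C-3.
The substituents are ordered alphabetically, ignoring any di-/tri- multipliers.
The name is 1,1,5-tribromo-3-methylhexane.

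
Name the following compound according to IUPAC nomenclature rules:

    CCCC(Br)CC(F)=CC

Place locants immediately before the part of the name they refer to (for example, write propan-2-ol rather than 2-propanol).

The longest carbon chain that includes the multiple bond has 8 carbons, so the parent hydride is octane.
The chain contains a C=C double bond, so the unsaturation ending is -ene.
Choose the numbering such that numbering from this end puts the double bond at C-2 rather than C-6.
That gives the double bond between C-2 and C-3; a bromo group at C-5; a fluoro group at C-3.
The substituents are ordered alphabetically, ignoring any di-/tri- multipliers.
Assembling the pieces gives 5-bromo-3-fluorooct-2-ene.

5-bromo-3-fluorooct-2-ene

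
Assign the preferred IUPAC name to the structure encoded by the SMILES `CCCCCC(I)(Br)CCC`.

4-bromo-4-iodononane

The longest continuous carbon chain has 9 atoms, so the parent hydride is nonane.
Number the chain so that the substituent locant set {4,4} is lower than {6,6} at the first point of difference.
With this numbering: a bromo group at C-4; an iodo group at C-4.
The substituents are ordered alphabetically, ignoring any di-/tri- multipliers.
The name is 4-bromo-4-iodononane.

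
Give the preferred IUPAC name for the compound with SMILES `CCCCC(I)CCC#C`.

5-iodonon-1-yne

The longest chain bearing the multiple bond is 9 carbons long (nonane).
There is one C≡C triple bond, indicated by the ending -yne.
The numbering direction is chosen so that numbering from this end puts the triple bond at C-1 rather than C-8.
This places the triple bond between C-1 and C-2; an iodo group at C-5.
The name is 5-iodonon-1-yne.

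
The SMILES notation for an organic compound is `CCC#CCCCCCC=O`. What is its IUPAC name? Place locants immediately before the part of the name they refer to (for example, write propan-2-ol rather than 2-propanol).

The longest chain bearing the –CHO group and the multiple bond is 10 carbons long (decane).
An aldehyde (terminal –CHO) is the principal characteristic group, giving the suffix -al.
There is one C≡C triple bond, indicated by the ending -yne.
Choose the numbering such that the aldehyde carbon is C-1 by definition.
This places the triple bond between C-7 and C-8.
The name is dec-7-ynal.

dec-7-ynal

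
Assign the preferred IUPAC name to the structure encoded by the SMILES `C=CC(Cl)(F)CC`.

3-chloro-3-fluoropent-1-ene

Counting along the main chain through the multiple bond gives 5 carbons: the parent is pentane.
The chain contains a C=C double bond, so the unsaturation ending is -ene.
Number the chain so that numbering from this end puts the double bond at C-1 rather than C-4.
With this numbering: the double bond between C-1 and C-2; a chloro group at C-3; a fluoro group at C-3.
Substituent prefixes are cited in alphabetical order (multiplying prefixes like di-/tri- are ignored for ordering).
Assembling the pieces gives 3-chloro-3-fluoropent-1-ene.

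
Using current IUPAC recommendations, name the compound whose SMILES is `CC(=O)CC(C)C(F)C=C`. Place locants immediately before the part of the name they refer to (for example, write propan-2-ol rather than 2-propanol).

5-fluoro-4-methylhept-6-en-2-one

Counting along the main chain through the carbonyl and the multiple bond gives 7 carbons: the parent is heptane.
A ketone (C=O on an internal carbon) is the principal characteristic group, giving the suffix -one.
There is one C=C double bond, indicated by the ending -ene.
Number the chain so that numbering from this end puts the carbonyl group at C-2 rather than C-6.
That gives the carbonyl at C-2; the double bond between C-6 and C-7; a fluoro group at C-5; a methyl group at C-4.
Prefixes are listed alphabetically: fluoro, methyl.
Assembling the pieces gives 5-fluoro-4-methylhept-6-en-2-one.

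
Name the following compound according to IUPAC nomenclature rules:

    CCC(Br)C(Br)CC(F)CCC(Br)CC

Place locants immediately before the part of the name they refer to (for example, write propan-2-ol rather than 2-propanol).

3,4,9-tribromo-6-fluoroundecane

The parent chain contains 11 carbons (undecane).
Choose the numbering such that the substituent locant set {3,4,6,9} is lower than {3,6,8,9} at the first point of difference.
That gives bromo groups at C-3 and C-4 and C-9; a fluoro group at C-6.
Substituent prefixes are cited in alphabetical order (multiplying prefixes like di-/tri- are ignored for ordering).
Assembling the pieces gives 3,4,9-tribromo-6-fluoroundecane.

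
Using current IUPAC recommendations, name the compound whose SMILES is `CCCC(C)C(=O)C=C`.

The longest carbon chain that includes the carbonyl and the multiple bond has 7 carbons, so the parent hydride is heptane.
A ketone (C=O on an internal carbon) is the principal characteristic group, giving the suffix -one.
There is one C=C double bond, indicated by the ending -ene.
The numbering direction is chosen so that numbering from this end puts the carbonyl group at C-3 rather than C-5.
That gives the carbonyl at C-3; the double bond between C-1 and C-2; a methyl group at C-4.
The name is 4-methylhept-1-en-3-one.

4-methylhept-1-en-3-one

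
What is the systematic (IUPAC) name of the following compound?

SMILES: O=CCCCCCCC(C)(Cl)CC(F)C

The longest chain bearing the –CHO group is 11 carbons long (undecane).
The principal characteristic group is an aldehyde (terminal –CHO), named with the suffix -al.
Choose the numbering such that the aldehyde carbon is C-1 by definition.
That gives a chloro group at C-8; a fluoro group at C-10; a methyl group at C-8.
The substituents are ordered alphabetically, ignoring any di-/tri- multipliers.
The name is 8-chloro-10-fluoro-8-methylundecanal.

8-chloro-10-fluoro-8-methylundecanal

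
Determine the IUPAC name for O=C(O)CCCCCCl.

6-chlorohexanoic acid

Counting along the main chain through the –COOH group gives 6 carbons: the parent is hexane.
The principal characteristic group is a carboxylic acid (terminal –COOH), named with the suffix -oic acid.
The numbering direction is chosen so that the carboxylic acid carbon is C-1 by definition.
This places a chloro group at C-6.
Assembling the pieces gives 6-chlorohexanoic acid.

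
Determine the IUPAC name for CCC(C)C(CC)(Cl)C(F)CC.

The longest continuous carbon chain has 7 atoms, so the parent hydride is heptane.
The numbering direction is chosen so that the locant sets are identical either way, so the alphabetically earlier fluoro substituent takes the lower locant (3 rather than 5).
This places a chloro group at C-4; an ethyl group at C-4; a fluoro group at C-3; a methyl group at C-5.
Prefixes are listed alphabetically: chloro, ethyl, fluoro, methyl.
Putting it together: 4-chloro-4-ethyl-3-fluoro-5-methylheptane.

4-chloro-4-ethyl-3-fluoro-5-methylheptane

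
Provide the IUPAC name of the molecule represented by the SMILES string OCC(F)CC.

The longest carbon chain that includes the –OH group has 4 carbons, so the parent hydride is butane.
The principal characteristic group is an alcohol (–OH), named with the suffix -ol.
Number the chain so that numbering from this end puts the hydroxyl group at C-1 rather than C-4.
With this numbering: the hydroxyl at C-1; a fluoro group at C-2.
The name is 2-fluorobutan-1-ol.

2-fluorobutan-1-ol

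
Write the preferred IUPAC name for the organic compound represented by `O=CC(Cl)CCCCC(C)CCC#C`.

The longest carbon chain that includes the –CHO group and the multiple bond has 11 carbons, so the parent hydride is undecane.
An aldehyde (terminal –CHO) is the principal characteristic group, giving the suffix -al.
A C≡C triple bond in the chain gives the infix -yne-.
Number the chain so that the aldehyde carbon is C-1 by definition.
That gives the triple bond between C-10 and C-11; a chloro group at C-2; a methyl group at C-7.
Prefixes are listed alphabetically: chloro, methyl.
Putting it together: 2-chloro-7-methylundec-10-ynal.

2-chloro-7-methylundec-10-ynal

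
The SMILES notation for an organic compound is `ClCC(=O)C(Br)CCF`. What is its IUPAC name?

Counting along the main chain through the carbonyl gives 5 carbons: the parent is pentane.
The principal characteristic group is a ketone (C=O on an internal carbon), named with the suffix -one.
Number the chain so that numbering from this end puts the carbonyl group at C-2 rather than C-4.
With this numbering: the carbonyl at C-2; a bromo group at C-3; a chloro group at C-1; a fluoro group at C-5.
The substituents are ordered alphabetically, ignoring any di-/tri- multipliers.
Assembling the pieces gives 3-bromo-1-chloro-5-fluoropentan-2-one.

3-bromo-1-chloro-5-fluoropentan-2-one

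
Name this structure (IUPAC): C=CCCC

The longest chain bearing the multiple bond is 5 carbons long (pentane).
A C=C double bond in the chain gives the infix -ene-.
Number the chain so that numbering from this end puts the double bond at C-1 rather than C-4.
With this numbering: the double bond between C-1 and C-2.
The name is pent-1-ene.

pent-1-ene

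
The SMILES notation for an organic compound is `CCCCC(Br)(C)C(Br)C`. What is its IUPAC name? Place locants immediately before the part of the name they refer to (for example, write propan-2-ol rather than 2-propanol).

The longest carbon chain is 7 atoms: the parent is heptane.
Number the chain so that the substituent locant set {2,3,3} is lower than {5,5,6} at the first point of difference.
With this numbering: bromo groups at C-2 and C-3; a methyl group at C-3.
The substituents are ordered alphabetically, ignoring any di-/tri- multipliers.
Assembling the pieces gives 2,3-dibromo-3-methylheptane.

2,3-dibromo-3-methylheptane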